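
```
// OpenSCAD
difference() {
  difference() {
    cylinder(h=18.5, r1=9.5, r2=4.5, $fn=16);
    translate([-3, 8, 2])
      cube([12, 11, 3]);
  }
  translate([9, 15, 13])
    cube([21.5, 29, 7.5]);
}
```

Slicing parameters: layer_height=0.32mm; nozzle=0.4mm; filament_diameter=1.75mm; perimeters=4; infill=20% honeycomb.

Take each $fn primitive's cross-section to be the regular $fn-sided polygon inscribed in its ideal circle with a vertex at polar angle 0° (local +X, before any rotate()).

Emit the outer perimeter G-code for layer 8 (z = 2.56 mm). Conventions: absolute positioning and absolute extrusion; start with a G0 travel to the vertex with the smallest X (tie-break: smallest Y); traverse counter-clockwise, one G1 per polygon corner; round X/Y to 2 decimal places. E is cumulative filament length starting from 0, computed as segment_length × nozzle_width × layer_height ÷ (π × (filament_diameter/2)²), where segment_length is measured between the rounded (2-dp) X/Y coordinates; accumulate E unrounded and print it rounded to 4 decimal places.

At z = 2.56 mm: the cone contributes a regular 16-gon of circumradius 8.808 (interpolated between r1=9.5 and r2=4.5 at t=0.138); the cube at (-3, 8) is present — its section is the full 12×11 rectangle; After the difference (first − rest): starting from the cone, the 12×11 cube at (-3, 8) partially overlaps it — only the 3.14 mm² overlap (of its 132.00 mm²) is removed, clipping the outline — 1 connected region; the cube at (9, 15) is not intersected at this z (z outside [13, 20.5]); Subtracting the remaining from the first: none of the subtracted shapes is present at this height, so the result so far is unchanged — 1 connected region. The outline is a single polygon with 17 vertices. Extrusion per mm of travel: 0.4 × 0.32 / (π × 0.875²) = 0.053216. Accumulating E over each segment gives final E = 2.9292.

G0 X-8.81 Y0.00 Z2.56
G1 X-8.14 Y-3.37 E0.1828
G1 X-6.23 Y-6.23 E0.3659
G1 X-3.37 Y-8.14 E0.5489
G1 X0.00 Y-8.81 E0.7317
G1 X3.37 Y-8.14 E0.9146
G1 X6.23 Y-6.23 E1.0976
G1 X8.14 Y-3.37 E1.2806
G1 X8.81 Y0.00 E1.4635
G1 X8.14 Y3.37 E1.6463
G1 X6.23 Y6.23 E1.8293
G1 X3.58 Y8.00 E1.9989
G1 X-3.00 Y8.00 E2.3491
G1 X-3.00 Y8.21 E2.3603
G1 X-3.37 Y8.14 E2.3803
G1 X-6.23 Y6.23 E2.5633
G1 X-8.14 Y3.37 E2.7463
G1 X-8.81 Y0.00 E2.9292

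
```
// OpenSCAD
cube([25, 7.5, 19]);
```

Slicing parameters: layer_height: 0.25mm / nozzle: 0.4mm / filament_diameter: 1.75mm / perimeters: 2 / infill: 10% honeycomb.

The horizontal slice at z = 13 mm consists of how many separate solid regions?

At z = 13 mm: the 25×7.5 cube contributes its full rectangle. The result has 1 disconnected region.

1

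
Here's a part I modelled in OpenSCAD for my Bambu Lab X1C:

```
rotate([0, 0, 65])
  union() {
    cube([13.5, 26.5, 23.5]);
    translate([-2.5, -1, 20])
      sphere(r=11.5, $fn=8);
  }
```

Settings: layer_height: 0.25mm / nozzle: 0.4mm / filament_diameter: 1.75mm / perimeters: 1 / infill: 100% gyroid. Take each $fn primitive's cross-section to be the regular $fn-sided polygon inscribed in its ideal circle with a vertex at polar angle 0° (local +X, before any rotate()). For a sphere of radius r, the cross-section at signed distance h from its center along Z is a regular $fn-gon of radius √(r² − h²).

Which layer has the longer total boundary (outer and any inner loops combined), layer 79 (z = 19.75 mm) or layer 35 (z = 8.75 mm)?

Layer 79 (z = 19.75): the 13.5×26.5 cube contributes its full rectangle (perimeter 80.00 mm); the r=11.5 sphere at (-2.5, -1) slices to a regular 8-gon of circumradius 11.497 (√(r²−h²) with h=0.25 from center) (perimeter = 2·8·11.497·sin(180°/8) = 70.40 mm); Taking the union: the regions partially overlap (shared area 57.23 mm²), so the edge portions inside another operand are dropped and the merged outline is re-measured after clipping — boundary = 118.54 mm; (rotated 65° about Z; rotation is an isometry so areas/perimeters/island counts are preserved). So its perimeter = 118.54 mm. Layer 35 (z = 8.75): the cube is present — its section is the full 13.5×26.5 rectangle (perimeter 80.00 mm); the r=11.5 sphere at (-2.5, -1) slices to a regular 8-gon of circumradius 2.385 (√(r²−h²) with h=11.25 from center) (perimeter = 2·8·2.385·sin(180°/8) = 14.60 mm); Combining (union): the 2 present regions are separate (no shared area or edge), so areas and boundary lengths simply add and each stays a separate island — boundary = 94.60 mm; (rotated 65° about Z; rotation is an isometry so areas/perimeters/island counts are preserved). So its perimeter = 94.60 mm. Layer 79 is larger (118.54 vs 94.60 mm).

layer 79 (z = 19.75 mm)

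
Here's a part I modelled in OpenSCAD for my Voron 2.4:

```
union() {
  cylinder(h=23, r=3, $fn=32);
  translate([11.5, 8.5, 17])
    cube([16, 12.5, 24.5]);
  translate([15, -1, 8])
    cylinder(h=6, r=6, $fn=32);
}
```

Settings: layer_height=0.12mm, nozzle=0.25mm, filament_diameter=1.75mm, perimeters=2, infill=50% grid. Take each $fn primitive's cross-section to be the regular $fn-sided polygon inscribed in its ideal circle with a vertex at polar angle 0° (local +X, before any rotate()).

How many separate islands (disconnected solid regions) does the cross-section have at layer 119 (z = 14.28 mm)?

At z = 14.28 mm: the r=3 cylinder gives a regular 32-gon of circumradius 3 (constant along its height); the cube at (11.5, 8.5) does not reach this height (z outside [17, 41.5]); the cylinder at (15, -1) does not reach this height (z outside [8, 14]); Taking the union: only the r=3 cylinder is present, so the union is just that shape — 1 connected region. Overall, the cross-section is a single solid region. Island count = 1.

1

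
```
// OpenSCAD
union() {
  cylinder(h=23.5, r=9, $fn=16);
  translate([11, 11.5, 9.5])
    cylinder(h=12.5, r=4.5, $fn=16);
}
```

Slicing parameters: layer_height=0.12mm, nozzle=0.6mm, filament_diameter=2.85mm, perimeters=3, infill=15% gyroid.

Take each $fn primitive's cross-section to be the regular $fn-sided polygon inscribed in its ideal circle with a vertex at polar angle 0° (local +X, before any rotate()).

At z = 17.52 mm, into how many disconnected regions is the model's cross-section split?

At z = 17.52 mm: the r=9 cylinder contributes a regular 16-gon of circumradius 9; the cylinder at (11, 11.5): section is a regular 16-gon, circumradius r=4.5; Combining (union): the 2 present regions are separate (no shared area or edge), so areas and boundary lengths simply add and each stays a separate island — 2 connected regions. The result has 2 disconnected regions.

2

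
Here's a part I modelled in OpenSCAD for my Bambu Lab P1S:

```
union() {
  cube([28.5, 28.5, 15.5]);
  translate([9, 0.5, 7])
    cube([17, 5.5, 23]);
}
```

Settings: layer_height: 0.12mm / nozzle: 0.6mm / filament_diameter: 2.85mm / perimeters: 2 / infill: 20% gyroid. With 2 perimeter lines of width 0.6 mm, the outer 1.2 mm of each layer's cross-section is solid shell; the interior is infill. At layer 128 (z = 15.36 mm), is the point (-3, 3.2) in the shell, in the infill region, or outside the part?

outside

At z = 15.36 mm: the 28.5×28.5 cube contributes its full rectangle; the 17×5.5 cube at (9, 0.5) contributes its full rectangle; Merging all regions: the 17×5.5 cube at (9, 0.5) lies entirely inside the 28.5×28.5 cube, so the union is just the 28.5×28.5 cube — 1 connected region. Overall, the cross-section is a single solid region. The nearest boundary edge runs (0.00, 0.00)→(0.00, 28.50); distance from the point to it = 3.00 mm. The point is not inside any of the regions above, so it lies outside the cross-section (3.00 mm from the nearest boundary).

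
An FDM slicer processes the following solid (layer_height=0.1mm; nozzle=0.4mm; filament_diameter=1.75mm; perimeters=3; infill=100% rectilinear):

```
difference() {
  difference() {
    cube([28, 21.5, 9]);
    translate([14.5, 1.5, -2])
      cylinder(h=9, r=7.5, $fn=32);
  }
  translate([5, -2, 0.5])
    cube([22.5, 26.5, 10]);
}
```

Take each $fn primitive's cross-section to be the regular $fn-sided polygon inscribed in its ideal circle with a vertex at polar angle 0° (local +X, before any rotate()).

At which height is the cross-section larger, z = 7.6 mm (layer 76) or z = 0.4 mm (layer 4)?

Layer 76 (z = 7.6): the cube is present — its section is the full 28×21.5 rectangle (area 602.00 mm²); the cylinder at (14.5, 1.5) does not reach this height (z outside [-2, 7]); Subtracting the remaining from the first: none of the subtracted shapes is present at this height, so the 28×21.5 cube is unchanged — area = 602.00 mm²; the cube at (5, -2) is present — its section is the full 22.5×26.5 rectangle (area 596.25 mm²); Subtracting the remaining from the first: starting from the result so far (602.00 mm²), the 22.5×26.5 cube at (5, -2) partially overlaps it — only the 483.75 mm² overlap (of its 596.25 mm²) is removed, clipping the outline — area = 118.25 mm². So its area = 118.25 mm². Layer 4 (z = 0.4): the 28×21.5 cube contributes its full rectangle (area 602.00 mm²); the r=7.5 cylinder at (14.5, 1.5) contributes a regular 32-gon of circumradius 7.5 (area = (32/2)·7.500²·sin(360°/32) = 175.58 mm²); Subtracting the remaining from the first: starting from the 28×21.5 cube (602.00 mm²), the r=7.5 cylinder at (14.5, 1.5) partially overlaps it — only the 110.07 mm² overlap (of its 175.58 mm²) is removed, clipping the outline — area = 491.93 mm²; the cube at (5, -2) is not intersected at this z (z outside [0.5, 10.5]); After the difference (first − rest): none of the subtracted shapes is present at this height, so that combined region is unchanged — area = 491.93 mm². So its area = 491.93 mm². Layer 4 is larger (491.93 vs 118.25 mm²).

layer 4 (z = 0.4 mm)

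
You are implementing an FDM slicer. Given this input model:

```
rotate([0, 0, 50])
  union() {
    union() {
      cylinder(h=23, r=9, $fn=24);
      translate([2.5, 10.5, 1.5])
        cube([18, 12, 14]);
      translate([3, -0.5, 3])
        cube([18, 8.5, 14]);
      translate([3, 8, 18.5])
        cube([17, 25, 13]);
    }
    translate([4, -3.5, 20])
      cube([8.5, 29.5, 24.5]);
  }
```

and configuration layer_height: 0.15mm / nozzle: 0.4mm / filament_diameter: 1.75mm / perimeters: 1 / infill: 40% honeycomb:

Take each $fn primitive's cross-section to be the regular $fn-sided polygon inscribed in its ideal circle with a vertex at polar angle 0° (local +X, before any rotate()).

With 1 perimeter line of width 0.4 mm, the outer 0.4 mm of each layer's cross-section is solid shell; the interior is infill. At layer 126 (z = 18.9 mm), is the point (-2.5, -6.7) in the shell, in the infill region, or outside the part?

At z = 18.9 mm: the r=9 cylinder gives a regular 24-gon of circumradius 9 (constant along its height); the cube at (2.5, 10.5) does not reach this height (z outside [1.5, 15.5]); the cube at (3, -0.5) is not intersected at this z (z outside [3, 17]); the cube at (3, 8) is present — its section is the full 17×25 rectangle; Merging all regions: the regions partially overlap (shared area 0.21 mm²), so overlapping operands fuse into one piece — 1 connected region; the cube at (4, -3.5) is not intersected at this z (z outside [20, 44.5]); Combining (union): only the result so far is present, so the union is just that shape — 1 connected region; (whole slice rotated 50° about Z — lengths, areas and connectivity unchanged). Overall, the cross-section is a single solid region. Undo the 50° rotation: the query point maps to (-6.739, -2.392) in the un-rotated model frame. The nearest boundary edge runs (-7.79, -4.50)→(-8.69, -2.33); distance from the point to it = 1.78 mm. The point is inside the cross-section and 1.78 mm from the nearest boundary — more than the 0.4 mm shell width (1 × 0.4), so it's in the infill interior.

infill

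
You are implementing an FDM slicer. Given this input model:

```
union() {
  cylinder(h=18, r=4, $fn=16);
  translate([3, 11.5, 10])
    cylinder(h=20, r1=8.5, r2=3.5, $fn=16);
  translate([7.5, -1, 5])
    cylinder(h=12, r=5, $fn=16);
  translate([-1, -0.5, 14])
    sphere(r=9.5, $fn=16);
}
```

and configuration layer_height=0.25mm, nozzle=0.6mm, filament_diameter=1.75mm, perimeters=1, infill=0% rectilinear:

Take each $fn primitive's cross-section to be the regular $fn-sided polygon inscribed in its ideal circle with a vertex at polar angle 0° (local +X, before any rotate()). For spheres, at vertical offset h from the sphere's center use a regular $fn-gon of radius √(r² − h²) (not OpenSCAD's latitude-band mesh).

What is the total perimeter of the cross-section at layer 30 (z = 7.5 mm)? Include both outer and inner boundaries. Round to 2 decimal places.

56.78 mm

At z = 7.5 mm: the r=4 cylinder contributes a regular 16-gon of circumradius 4 (perimeter = 2·16·4.000·sin(180°/16) = 24.97 mm); the cone at (3, 11.5) is not intersected at this z (z outside [10, 30]); the cylinder at (7.5, -1): section is a regular 16-gon, circumradius r=5 (perimeter = 2·16·5.000·sin(180°/16) = 31.21 mm); the r=9.5 sphere at (-1, -0.5) contributes a regular 16-gon of circumradius √(9.5²−6.5²) = 6.928 (perimeter = 2·16·6.928·sin(180°/16) = 43.25 mm); Combining (union): the regions partially overlap (shared area 66.86 mm²), so the edge portions inside another operand are dropped and the merged outline is re-measured after clipping — boundary = 56.78 mm. Overall, the cross-section is a single solid region. Total boundary length (outer) = 56.78 mm.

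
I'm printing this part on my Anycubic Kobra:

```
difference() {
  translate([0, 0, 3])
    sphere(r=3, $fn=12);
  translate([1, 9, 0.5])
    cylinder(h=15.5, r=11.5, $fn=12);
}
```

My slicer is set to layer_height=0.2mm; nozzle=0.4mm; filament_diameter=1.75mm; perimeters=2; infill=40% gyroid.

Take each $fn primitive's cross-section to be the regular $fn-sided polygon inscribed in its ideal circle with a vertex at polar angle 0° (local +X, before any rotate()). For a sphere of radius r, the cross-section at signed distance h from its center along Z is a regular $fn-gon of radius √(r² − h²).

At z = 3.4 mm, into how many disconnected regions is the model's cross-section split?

At z = 3.4 mm: the r=3 sphere contributes a regular 12-gon of circumradius √(3²−0.4²) = 2.973; the r=11.5 cylinder at (1, 9) gives a regular 12-gon of circumradius 11.5 (constant along its height); Taking the first minus the rest: starting from the r=3 sphere, the r=11.5 cylinder at (1, 9) partially overlaps it — only the 24.44 mm² overlap (of its 396.75 mm²) is removed, clipping the outline — 1 connected region. The result has 1 disconnected region.

1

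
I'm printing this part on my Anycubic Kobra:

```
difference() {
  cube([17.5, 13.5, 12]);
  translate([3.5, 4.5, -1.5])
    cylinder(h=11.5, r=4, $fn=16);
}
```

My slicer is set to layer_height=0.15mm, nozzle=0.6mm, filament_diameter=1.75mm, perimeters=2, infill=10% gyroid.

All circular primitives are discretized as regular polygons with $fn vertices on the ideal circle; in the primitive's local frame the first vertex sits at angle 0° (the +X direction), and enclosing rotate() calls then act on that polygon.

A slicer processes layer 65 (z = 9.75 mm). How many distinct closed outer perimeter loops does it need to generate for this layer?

At z = 9.75 mm: the 17.5×13.5 cube contributes its full rectangle; the r=4 cylinder at (3.5, 4.5) contributes a regular 16-gon of circumradius 4; Subtracting the remaining from the first: starting from the 17.5×13.5 cube, the r=4 cylinder at (3.5, 4.5) partially overlaps it — only the 47.86 mm² overlap (of its 48.98 mm²) is removed, clipping the outline — 1 connected region. The result has 1 disconnected region.

1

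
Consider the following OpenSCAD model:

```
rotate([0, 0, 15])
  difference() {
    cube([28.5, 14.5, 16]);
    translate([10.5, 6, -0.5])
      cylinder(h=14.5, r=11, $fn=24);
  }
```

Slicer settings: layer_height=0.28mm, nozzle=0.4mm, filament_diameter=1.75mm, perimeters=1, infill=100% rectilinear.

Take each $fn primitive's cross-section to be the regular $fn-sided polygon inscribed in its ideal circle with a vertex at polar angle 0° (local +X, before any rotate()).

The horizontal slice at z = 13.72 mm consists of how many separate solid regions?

3

At z = 13.72 mm: the cube is present — its section is the full 28.5×14.5 rectangle; the r=11 cylinder at (10.5, 6) contributes a regular 24-gon of circumradius 11; Taking the first minus the rest: starting from the 28.5×14.5 cube, the r=11 cylinder at (10.5, 6) partially overlaps it — only the 287.55 mm² overlap (of its 375.81 mm²) is removed, clipping the outline — 3 connected regions; (whole slice rotated 15° about Z — lengths, areas and connectivity unchanged). The result has 3 disconnected regions.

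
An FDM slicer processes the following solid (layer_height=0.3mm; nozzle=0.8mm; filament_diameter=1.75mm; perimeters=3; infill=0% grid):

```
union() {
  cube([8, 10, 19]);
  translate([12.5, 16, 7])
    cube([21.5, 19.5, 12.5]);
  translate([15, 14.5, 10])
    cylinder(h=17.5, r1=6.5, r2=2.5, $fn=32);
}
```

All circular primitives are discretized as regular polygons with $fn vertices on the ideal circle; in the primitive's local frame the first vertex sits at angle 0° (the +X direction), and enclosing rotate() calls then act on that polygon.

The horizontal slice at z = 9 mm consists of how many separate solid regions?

At z = 9 mm: the cube is present — its section is the full 8×10 rectangle; the cube at (12.5, 16) is present — its section is the full 21.5×19.5 rectangle; the cone at (15, 14.5) is not intersected at this z (z outside [10, 27.5]); Combining (union): the 2 present regions are separate (no shared area or edge), so areas and boundary lengths simply add and each stays a separate island — 2 connected regions. The result has 2 disconnected regions.

2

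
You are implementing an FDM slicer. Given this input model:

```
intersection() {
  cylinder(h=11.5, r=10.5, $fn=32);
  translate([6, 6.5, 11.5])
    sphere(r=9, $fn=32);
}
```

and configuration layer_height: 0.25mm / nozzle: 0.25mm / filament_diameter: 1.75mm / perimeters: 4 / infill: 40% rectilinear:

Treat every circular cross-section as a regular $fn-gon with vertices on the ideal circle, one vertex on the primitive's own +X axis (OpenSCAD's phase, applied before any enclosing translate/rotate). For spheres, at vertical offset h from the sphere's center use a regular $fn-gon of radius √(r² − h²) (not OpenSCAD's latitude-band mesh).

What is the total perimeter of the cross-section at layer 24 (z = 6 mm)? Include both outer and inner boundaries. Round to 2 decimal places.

35.59 mm

At z = 6 mm: the r=10.5 cylinder contributes a regular 32-gon of circumradius 10.5 (perimeter = 2·32·10.500·sin(180°/32) = 65.87 mm); the r=9 sphere at (6, 6.5) slices to a regular 32-gon of circumradius 7.124 (√(r²−h²) with h=5.5 from center) (perimeter = 2·32·7.124·sin(180°/32) = 44.69 mm); Taking the intersection: the r=9 sphere at (6, 6.5) partially overlaps the r=10.5 cylinder; clipping to the common part keeps 89.92 mm² — boundary = 35.59 mm. Overall, the cross-section is a single solid region. Total boundary length (outer) = 35.59 mm.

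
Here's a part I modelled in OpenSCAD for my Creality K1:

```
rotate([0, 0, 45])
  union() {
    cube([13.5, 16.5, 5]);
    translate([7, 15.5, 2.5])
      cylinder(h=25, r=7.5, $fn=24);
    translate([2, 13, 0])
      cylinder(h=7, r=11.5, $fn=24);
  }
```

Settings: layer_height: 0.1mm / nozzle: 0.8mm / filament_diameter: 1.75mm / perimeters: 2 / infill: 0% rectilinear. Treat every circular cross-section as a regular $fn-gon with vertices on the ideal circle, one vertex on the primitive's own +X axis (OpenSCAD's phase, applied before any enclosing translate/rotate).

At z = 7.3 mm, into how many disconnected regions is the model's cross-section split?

1

At z = 7.3 mm: the cube does not reach this height (z outside [0, 5]); the r=7.5 cylinder at (7, 15.5) gives a regular 24-gon of circumradius 7.5 (constant along its height); the cylinder at (2, 13) does not reach this height (z outside [0, 7]); Combining (union): only the r=7.5 cylinder at (7, 15.5) is present, so the union is just that shape — 1 connected region; (rotated 45° about Z; rotation is an isometry so areas/perimeters/island counts are preserved). The result has 1 disconnected region.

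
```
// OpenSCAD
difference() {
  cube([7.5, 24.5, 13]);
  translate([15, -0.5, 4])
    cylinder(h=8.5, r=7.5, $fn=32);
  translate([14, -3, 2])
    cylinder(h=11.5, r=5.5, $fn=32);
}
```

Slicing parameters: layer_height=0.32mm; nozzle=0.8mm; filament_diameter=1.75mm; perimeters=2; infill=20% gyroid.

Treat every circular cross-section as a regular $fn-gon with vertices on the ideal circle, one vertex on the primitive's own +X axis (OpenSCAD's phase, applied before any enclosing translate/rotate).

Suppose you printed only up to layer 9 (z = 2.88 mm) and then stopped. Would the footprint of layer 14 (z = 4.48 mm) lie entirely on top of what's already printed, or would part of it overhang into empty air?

entirely on top

Compare the two slices. At z = 2.88: the cube (footprint 7.5×24.5) is included at this height (area 183.75 mm²); the cylinder at (15, -0.5) does not reach this height (z outside [4, 12.5]); the cylinder at (14, -3): section is a regular 32-gon, circumradius r=5.5 (area = (32/2)·5.500²·sin(360°/32) = 94.42 mm²); Taking the first minus the rest: starting from the 7.5×24.5 cube (183.75 mm²), the r=5.5 cylinder at (14, -3) misses the remaining region (no effect) — area = 183.75 mm². At z = 4.48: the cube (footprint 7.5×24.5) is included at this height (area 183.75 mm²); the r=7.5 cylinder at (15, -0.5) gives a regular 32-gon of circumradius 7.5 (constant along its height) (area = (32/2)·7.500²·sin(360°/32) = 175.58 mm²); the r=5.5 cylinder at (14, -3) contributes a regular 32-gon of circumradius 5.5 (area = (32/2)·5.500²·sin(360°/32) = 94.42 mm²); After the difference (first − rest): starting from the 7.5×24.5 cube (183.75 mm²), the r=7.5 cylinder at (15, -0.5) misses the remaining region (no effect); the r=5.5 cylinder at (14, -3) misses the remaining region (no effect) — area = 183.75 mm². Checking containment: the cross-section at z = 4.48 is a subset of the cross-section at z = 2.88.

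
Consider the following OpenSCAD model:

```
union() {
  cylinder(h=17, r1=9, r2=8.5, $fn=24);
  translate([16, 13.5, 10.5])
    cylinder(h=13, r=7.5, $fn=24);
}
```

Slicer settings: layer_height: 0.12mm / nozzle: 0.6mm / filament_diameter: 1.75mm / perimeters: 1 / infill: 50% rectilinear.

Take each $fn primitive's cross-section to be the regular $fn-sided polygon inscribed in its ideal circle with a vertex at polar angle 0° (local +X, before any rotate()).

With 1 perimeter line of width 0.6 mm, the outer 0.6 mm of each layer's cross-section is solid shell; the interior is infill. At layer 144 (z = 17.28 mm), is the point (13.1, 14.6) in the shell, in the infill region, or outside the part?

At z = 17.28 mm: the cone is absent (z outside [0, 17]); the r=7.5 cylinder at (16, 13.5) contributes a regular 24-gon of circumradius 7.5; Taking the union: only the r=7.5 cylinder at (16, 13.5) is present, so the union is just that shape — 1 connected region. Overall, the cross-section is a single solid region. The nearest boundary edge runs (9.50, 17.25)→(8.76, 15.44); distance from the point to it = 4.34 mm. The point is inside the cross-section and 4.34 mm from the nearest boundary — more than the 0.6 mm shell width (1 × 0.6), so it's in the infill interior.

infill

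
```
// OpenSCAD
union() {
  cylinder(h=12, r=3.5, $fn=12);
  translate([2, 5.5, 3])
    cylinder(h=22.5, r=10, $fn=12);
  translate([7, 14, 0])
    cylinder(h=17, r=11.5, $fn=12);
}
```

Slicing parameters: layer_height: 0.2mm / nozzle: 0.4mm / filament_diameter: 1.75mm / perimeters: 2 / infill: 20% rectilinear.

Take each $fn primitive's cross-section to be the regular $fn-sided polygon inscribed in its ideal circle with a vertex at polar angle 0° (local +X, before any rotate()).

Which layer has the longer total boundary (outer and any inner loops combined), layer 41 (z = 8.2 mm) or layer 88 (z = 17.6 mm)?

layer 41 (z = 8.2 mm)

Layer 41 (z = 8.2): the r=3.5 cylinder gives a regular 12-gon of circumradius 3.5 (constant along its height) (perimeter = 2·12·3.500·sin(180°/12) = 21.74 mm); the cylinder at (2, 5.5): section is a regular 12-gon, circumradius r=10 (perimeter = 2·12·10.000·sin(180°/12) = 62.12 mm); the r=11.5 cylinder at (7, 14) gives a regular 12-gon of circumradius 11.5 (constant along its height) (perimeter = 2·12·11.500·sin(180°/12) = 71.43 mm); Merging all regions: the regions partially overlap (shared area 183.15 mm²), so the edge portions inside another operand are dropped and the merged outline is re-measured after clipping — boundary = 87.83 mm. So its perimeter = 87.83 mm. Layer 88 (z = 17.6): the cylinder is not intersected at this z (z outside [0, 12]); the cylinder at (2, 5.5): section is a regular 12-gon, circumradius r=10 (perimeter = 2·12·10.000·sin(180°/12) = 62.12 mm); the cylinder at (7, 14) does not reach this height (z outside [0, 17]); Taking the union: only the r=10 cylinder at (2, 5.5) is present, so the union is just that shape — boundary = 62.12 mm. So its perimeter = 62.12 mm. Layer 41 is larger (87.83 vs 62.12 mm).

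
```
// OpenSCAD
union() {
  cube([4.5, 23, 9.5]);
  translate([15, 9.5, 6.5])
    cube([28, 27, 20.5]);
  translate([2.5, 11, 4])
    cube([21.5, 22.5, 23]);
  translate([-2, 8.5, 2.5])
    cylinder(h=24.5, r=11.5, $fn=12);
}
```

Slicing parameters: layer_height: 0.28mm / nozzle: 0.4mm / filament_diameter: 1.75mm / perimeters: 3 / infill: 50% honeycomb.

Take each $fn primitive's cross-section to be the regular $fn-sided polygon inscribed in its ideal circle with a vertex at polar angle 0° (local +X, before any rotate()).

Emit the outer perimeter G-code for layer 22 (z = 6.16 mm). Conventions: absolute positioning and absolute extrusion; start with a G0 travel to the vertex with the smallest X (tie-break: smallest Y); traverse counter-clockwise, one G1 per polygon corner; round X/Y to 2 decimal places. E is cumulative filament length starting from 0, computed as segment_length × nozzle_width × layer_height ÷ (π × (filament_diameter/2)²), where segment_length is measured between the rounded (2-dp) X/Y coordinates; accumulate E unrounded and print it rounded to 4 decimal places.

At z = 6.16 mm: the cube (footprint 4.5×23) is included at this height; the cube at (15, 9.5) does not reach this height (z outside [6.5, 27]); the cube at (2.5, 11) (footprint 21.5×22.5) is included at this height; the r=11.5 cylinder at (-2, 8.5) contributes a regular 12-gon of circumradius 11.5; Taking the union: the regions partially overlap (shared area 127.31 mm²), so overlapping operands fuse into one piece — 1 connected region. The outline is a single polygon with 17 vertices. Extrusion per mm of travel: 0.4 × 0.28 / (π × 0.875²) = 0.046564. Accumulating E over each segment gives final E = 6.2371.

G0 X-13.50 Y8.50 Z6.16
G1 X-11.96 Y2.75 E0.2772
G1 X-7.75 Y-1.46 E0.5544
G1 X-2.00 Y-3.00 E0.8316
G1 X3.75 Y-1.46 E1.1088
G1 X7.96 Y2.75 E1.3860
G1 X9.50 Y8.50 E1.6632
G1 X8.83 Y11.00 E1.7837
G1 X24.00 Y11.00 E2.4901
G1 X24.00 Y33.50 E3.5378
G1 X2.50 Y33.50 E4.5389
G1 X2.50 Y23.00 E5.0278
G1 X0.00 Y23.00 E5.1442
G1 X0.00 Y19.46 E5.3091
G1 X-2.00 Y20.00 E5.4056
G1 X-7.75 Y18.46 E5.6827
G1 X-11.96 Y14.25 E5.9600
G1 X-13.50 Y8.50 E6.2371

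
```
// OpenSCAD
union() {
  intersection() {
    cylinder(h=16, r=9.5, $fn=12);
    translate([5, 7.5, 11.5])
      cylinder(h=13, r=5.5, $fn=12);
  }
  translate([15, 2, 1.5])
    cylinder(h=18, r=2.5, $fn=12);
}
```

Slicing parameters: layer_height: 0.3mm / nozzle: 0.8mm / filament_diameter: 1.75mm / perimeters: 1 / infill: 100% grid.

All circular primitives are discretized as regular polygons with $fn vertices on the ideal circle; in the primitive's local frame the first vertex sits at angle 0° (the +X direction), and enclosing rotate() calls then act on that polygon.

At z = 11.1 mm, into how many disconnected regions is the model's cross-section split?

At z = 11.1 mm: the r=9.5 cylinder contributes a regular 12-gon of circumradius 9.5; the cylinder at (5, 7.5) is not intersected at this z (z outside [11.5, 24.5]); Taking the intersection: at least one operand is absent at this height, so nothing remains; the r=2.5 cylinder at (15, 2) contributes a regular 12-gon of circumradius 2.5; Combining (union): only the r=2.5 cylinder at (15, 2) is present, so the union is just that shape — 1 connected region. The result has 1 disconnected region.

1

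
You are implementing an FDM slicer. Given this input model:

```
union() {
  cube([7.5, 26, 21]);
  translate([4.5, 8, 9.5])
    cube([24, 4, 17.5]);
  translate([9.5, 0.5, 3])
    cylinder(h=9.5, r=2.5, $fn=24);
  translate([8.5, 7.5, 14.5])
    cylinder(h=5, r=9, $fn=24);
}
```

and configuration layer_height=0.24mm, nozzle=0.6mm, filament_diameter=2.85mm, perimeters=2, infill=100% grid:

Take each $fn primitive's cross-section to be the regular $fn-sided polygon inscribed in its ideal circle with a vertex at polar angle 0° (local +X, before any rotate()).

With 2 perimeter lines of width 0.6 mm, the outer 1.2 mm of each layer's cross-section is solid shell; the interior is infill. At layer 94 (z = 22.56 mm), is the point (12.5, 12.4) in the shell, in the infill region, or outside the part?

At z = 22.56 mm: the cube is not intersected at this z (z outside [0, 21]); the 24×4 cube at (4.5, 8) contributes its full rectangle; the cylinder at (9.5, 0.5) is absent (z outside [3, 12.5]); the cylinder at (8.5, 7.5) is not intersected at this z (z outside [14.5, 19.5]); Taking the union: only the 24×4 cube at (4.5, 8) is present, so the union is just that shape — 1 connected region. Overall, the cross-section is a single solid region. The nearest boundary edge runs (28.50, 12.00)→(4.50, 12.00); distance from the point to it = 0.40 mm. The point is not inside any of the regions above, so it lies outside the cross-section (0.40 mm from the nearest boundary).

outside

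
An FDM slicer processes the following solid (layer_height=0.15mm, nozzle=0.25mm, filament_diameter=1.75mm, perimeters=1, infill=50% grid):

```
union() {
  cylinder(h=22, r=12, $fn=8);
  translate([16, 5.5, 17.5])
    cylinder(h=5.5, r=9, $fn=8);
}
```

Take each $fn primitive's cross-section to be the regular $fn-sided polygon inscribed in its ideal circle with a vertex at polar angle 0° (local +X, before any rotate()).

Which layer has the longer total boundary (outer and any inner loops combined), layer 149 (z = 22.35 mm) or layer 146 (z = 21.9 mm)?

layer 146 (z = 21.9 mm)

Layer 149 (z = 22.35): the cylinder is not intersected at this z (z outside [0, 22]); the r=9 cylinder at (16, 5.5) contributes a regular 8-gon of circumradius 9 (perimeter = 2·8·9.000·sin(180°/8) = 55.11 mm); Combining (union): only the r=9 cylinder at (16, 5.5) is present, so the union is just that shape — boundary = 55.11 mm. So its perimeter = 55.11 mm. Layer 146 (z = 21.9): the cylinder: section is a regular 8-gon, circumradius r=12 (perimeter = 2·8·12.000·sin(180°/8) = 73.48 mm); the r=9 cylinder at (16, 5.5) contributes a regular 8-gon of circumradius 9 (perimeter = 2·8·9.000·sin(180°/8) = 55.11 mm); Merging all regions: the regions partially overlap (shared area 22.17 mm²), so the edge portions inside another operand are dropped and the merged outline is re-measured after clipping — boundary = 105.40 mm. So its perimeter = 105.40 mm. Layer 146 is larger (105.40 vs 55.11 mm).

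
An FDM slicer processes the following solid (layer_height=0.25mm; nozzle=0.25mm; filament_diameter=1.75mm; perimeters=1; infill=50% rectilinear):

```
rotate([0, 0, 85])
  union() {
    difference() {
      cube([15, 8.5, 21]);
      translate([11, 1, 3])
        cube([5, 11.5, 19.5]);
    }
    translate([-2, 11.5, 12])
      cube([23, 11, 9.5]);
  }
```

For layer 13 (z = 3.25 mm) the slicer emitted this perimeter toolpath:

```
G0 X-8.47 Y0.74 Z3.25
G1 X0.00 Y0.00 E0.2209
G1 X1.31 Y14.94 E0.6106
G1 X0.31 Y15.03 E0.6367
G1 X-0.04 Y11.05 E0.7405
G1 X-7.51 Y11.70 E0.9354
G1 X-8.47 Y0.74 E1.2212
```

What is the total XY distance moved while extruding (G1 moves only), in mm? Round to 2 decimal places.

Sum the Euclidean lengths of each G1 segment: total = 47.00 mm.

47.00 mm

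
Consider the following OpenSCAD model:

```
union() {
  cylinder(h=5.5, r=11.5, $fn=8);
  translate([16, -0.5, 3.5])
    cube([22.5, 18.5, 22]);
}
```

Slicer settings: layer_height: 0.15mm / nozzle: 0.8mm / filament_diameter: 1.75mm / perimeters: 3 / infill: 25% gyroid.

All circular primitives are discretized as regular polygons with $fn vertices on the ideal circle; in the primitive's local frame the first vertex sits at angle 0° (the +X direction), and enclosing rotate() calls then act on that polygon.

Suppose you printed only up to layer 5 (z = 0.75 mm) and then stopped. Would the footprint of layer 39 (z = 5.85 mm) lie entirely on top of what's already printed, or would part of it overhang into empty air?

Compare the two slices. At z = 0.75: the cylinder: section is a regular 8-gon, circumradius r=11.5 (area = (8/2)·11.500²·sin(360°/8) = 374.06 mm²); the cube at (16, -0.5) is absent (z outside [3.5, 25.5]); Merging all regions: only the r=11.5 cylinder is present, so the union is just that shape — area = 374.06 mm². At z = 5.85: the cylinder is not intersected at this z (z outside [0, 5.5]); the cube at (16, -0.5) is present — its section is the full 22.5×18.5 rectangle (area 416.25 mm²); Combining (union): only the 22.5×18.5 cube at (16, -0.5) is present, so the union is just that shape — area = 416.25 mm². Checking containment: at z = 5.85 the cross-section extends beyond the z = 0.75 cross-section by about 416.25 mm².

part overhangs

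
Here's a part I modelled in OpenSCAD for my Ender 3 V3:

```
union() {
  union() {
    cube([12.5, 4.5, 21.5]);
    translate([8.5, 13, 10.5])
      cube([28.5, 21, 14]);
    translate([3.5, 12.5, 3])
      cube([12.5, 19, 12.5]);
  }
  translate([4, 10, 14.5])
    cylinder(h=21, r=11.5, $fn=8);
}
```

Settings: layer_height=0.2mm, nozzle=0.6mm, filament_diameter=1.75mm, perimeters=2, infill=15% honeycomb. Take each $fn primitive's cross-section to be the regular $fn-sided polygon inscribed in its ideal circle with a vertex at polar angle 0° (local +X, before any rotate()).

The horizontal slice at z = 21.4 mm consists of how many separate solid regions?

1

At z = 21.4 mm: the cube (footprint 12.5×4.5) is included at this height; the 28.5×21 cube at (8.5, 13) contributes its full rectangle; the cube at (3.5, 12.5) does not reach this height (z outside [3, 15.5]); Taking the union: the 2 present regions are separate (no shared area or edge), so areas and boundary lengths simply add and each stays a separate island — 2 connected regions; the r=11.5 cylinder at (4, 10) gives a regular 8-gon of circumradius 11.5 (constant along its height); Merging all regions: the regions partially overlap (shared area 77.98 mm²), so overlapping operands fuse into one piece — 1 connected region. The result has 1 disconnected region.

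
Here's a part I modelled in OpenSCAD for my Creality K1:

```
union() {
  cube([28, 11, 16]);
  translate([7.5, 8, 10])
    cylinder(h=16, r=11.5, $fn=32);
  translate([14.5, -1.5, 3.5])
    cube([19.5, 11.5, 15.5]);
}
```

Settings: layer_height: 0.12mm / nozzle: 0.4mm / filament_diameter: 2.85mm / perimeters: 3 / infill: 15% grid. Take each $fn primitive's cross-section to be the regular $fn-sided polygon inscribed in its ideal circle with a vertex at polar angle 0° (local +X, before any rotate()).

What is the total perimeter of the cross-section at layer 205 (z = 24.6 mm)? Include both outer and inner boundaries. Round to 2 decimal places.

At z = 24.6 mm: the cube is absent (z outside [0, 16]); the cylinder at (7.5, 8): section is a regular 32-gon, circumradius r=11.5 (perimeter = 2·32·11.500·sin(180°/32) = 72.14 mm); the cube at (14.5, -1.5) is not intersected at this z (z outside [3.5, 19]); Combining (union): only the r=11.5 cylinder at (7.5, 8) is present, so the union is just that shape — boundary = 72.14 mm. Overall, the cross-section is a single solid region. Total boundary length (outer) = 72.14 mm.

72.14 mm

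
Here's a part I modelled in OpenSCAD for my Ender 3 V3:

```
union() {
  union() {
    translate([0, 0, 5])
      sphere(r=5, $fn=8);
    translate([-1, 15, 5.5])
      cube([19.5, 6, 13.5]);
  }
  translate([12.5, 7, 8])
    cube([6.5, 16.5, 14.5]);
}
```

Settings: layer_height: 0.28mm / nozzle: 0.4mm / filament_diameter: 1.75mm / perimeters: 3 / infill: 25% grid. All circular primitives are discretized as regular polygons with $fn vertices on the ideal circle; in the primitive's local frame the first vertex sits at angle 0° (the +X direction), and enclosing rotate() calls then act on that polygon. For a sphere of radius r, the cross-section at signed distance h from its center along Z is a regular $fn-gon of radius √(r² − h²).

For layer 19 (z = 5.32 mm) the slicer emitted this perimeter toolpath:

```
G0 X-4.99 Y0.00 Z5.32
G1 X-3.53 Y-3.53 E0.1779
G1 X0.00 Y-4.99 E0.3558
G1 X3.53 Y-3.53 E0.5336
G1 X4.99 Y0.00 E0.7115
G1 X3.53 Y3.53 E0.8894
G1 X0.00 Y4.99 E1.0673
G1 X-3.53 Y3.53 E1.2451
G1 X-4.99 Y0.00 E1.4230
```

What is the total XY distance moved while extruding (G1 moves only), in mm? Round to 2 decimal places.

30.56 mm

Sum the Euclidean lengths of each G1 segment: total = 30.56 mm.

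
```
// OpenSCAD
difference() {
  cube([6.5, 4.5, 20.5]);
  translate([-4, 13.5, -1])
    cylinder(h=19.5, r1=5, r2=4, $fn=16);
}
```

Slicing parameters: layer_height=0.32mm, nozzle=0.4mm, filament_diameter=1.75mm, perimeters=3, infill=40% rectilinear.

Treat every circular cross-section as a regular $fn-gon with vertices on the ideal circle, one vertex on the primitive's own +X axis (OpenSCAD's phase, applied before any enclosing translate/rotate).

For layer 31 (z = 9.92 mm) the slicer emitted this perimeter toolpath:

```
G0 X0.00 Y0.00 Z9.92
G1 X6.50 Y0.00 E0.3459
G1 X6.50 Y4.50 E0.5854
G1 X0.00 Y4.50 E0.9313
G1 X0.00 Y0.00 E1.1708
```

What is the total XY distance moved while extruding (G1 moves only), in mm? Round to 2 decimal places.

22.00 mm

Sum the Euclidean lengths of each G1 segment: total = 22.00 mm.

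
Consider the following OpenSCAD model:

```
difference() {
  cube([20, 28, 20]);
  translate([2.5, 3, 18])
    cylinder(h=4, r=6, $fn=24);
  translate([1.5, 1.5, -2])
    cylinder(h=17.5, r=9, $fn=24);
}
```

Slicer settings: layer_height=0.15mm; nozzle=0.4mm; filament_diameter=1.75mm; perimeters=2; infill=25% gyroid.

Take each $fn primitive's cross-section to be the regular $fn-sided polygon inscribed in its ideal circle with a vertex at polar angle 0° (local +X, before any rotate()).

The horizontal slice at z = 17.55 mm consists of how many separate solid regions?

1

At z = 17.55 mm: the cube (footprint 20×28) is included at this height; the cylinder at (2.5, 3) does not reach this height (z outside [18, 22]); the cylinder at (1.5, 1.5) is absent (z outside [-2, 15.5]); Subtracting the remaining from the first: none of the subtracted shapes is present at this height, so the 20×28 cube is unchanged — 1 connected region. The result has 1 disconnected region.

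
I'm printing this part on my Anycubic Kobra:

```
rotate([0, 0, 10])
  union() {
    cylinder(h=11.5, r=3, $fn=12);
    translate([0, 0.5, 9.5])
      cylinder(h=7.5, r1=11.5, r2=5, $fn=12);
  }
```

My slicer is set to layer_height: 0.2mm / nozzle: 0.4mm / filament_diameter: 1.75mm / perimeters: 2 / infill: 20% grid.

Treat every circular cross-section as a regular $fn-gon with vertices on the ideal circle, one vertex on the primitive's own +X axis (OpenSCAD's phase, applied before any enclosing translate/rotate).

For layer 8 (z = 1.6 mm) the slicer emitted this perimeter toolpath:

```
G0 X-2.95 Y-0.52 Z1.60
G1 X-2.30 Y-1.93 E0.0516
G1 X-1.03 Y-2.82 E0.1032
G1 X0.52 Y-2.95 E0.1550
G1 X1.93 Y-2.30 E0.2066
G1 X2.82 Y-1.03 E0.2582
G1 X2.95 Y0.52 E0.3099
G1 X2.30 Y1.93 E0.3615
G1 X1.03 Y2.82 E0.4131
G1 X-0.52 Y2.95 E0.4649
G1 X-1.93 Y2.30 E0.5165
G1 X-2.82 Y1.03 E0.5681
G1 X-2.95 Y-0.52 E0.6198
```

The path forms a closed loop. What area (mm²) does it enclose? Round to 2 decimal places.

Apply the shoelace formula to the sequence of (X, Y) vertices; enclosed area = 27.00 mm².

27.00 mm²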